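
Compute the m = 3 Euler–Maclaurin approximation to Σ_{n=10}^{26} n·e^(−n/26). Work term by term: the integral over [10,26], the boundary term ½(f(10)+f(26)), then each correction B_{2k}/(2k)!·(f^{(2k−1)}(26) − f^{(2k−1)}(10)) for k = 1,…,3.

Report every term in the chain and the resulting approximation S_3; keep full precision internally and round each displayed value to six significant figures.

S_3 ≈ 147.925

∫_10^26 x·e^(−x/26) dx evaluates to 139.774.
Endpoint term: (f(10) + f(26))/2 = (6.80712 + 9.56487)/2 = 8.18599.
Running total after boundary: 147.960.
k=1: B_{2}/(2)! × [f^{(1)}(26) − f^{(1)}(10)] = 1/12 × (0.00000 − 0.418900) = -0.0349083.
After k=1: 147.925.
k=2: B_{4}/(4)! × [f^{(3)}(26) − f^{(3)}(10)] = −1/720 × (0.00108840 − 0.00263362) = 2.14613e-06.
After k=2: 147.925.
k=3: B_{6}/(6)! × [f^{(5)}(26) − f^{(5)}(10)] = 1/30240 × (3.22012e-06 − 6.87509e-06) = -1.20865e-10.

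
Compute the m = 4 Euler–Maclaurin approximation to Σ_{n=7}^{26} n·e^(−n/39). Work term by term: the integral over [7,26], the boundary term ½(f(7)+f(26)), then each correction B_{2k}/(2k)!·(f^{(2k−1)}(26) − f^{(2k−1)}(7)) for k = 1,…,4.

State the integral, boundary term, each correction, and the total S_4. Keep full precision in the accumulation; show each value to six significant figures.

∫_7^26 x·e^(−x/39) dx evaluates to 197.731.
Endpoint term: (f(7) + f(26))/2 = (5.84989 + 13.3488)/2 = 9.59937.
Running total after boundary: 207.330.
Correction k=1: B_{2}/2! · (f^{(1)}(26) − f^{(1)}(7)) = 1/12 · (0.171139 − 0.685701) = -0.0428802.
Running total after k=1: 207.287.
Correction k=2: B_{4}/4! · (f^{(3)}(26) − f^{(3)}(7)) = −1/720 · (0.000787622 − 0.00154970) = 1.05845e-06.
Running total after k=2: 207.287.
Correction k=3: B_{6}/6! · (f^{(5)}(26) − f^{(5)}(7)) = 1/30240 · (9.61688e-07 − 1.74134e-06) = -2.57823e-11.
Running total after k=3: 207.287.
Correction k=4: B_{8}/8! · (f^{(7)}(26) − f^{(7)}(7)) = −1/1209600 · (9.24092e-10 − 1.61987e-09) = 5.75210e-16.

S_4 ≈ 207.287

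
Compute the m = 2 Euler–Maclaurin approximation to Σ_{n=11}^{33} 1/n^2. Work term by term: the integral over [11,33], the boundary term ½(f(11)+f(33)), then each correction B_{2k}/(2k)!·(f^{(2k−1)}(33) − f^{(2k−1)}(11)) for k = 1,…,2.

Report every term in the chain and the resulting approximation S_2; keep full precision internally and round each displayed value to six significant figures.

The integral term ∫_11^33 1/x^2 dx = 0.0606061.
Boundary: ½(f(11) + f(33)) = ½(0.00826446 + 0.000918274) = 0.00459137.
Integral + boundary = 0.0651974.
k=1: B_{2}/(2)! × [f^{(1)}(33) − f^{(1)}(11)] = 1/12 × (-5.56529e-05 − (-0.00150263)) = 0.000120581.
After k=1: 0.0653180.
k=2: B_{4}/(4)! × [f^{(3)}(33) − f^{(3)}(11)] = −1/720 × (-6.13256e-07 − (-0.000149021)) = -2.06122e-07.

S_2 ≈ 0.0653178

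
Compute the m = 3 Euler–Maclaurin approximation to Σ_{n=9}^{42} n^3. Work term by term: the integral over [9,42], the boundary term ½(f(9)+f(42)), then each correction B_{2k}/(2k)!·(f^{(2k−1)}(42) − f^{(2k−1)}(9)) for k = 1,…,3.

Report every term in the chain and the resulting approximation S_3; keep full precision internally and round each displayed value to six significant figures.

Integral: ∫_9^42 x^3 dx = 776284.
Endpoint term: (f(9) + f(42))/2 = (729.000 + 74088.0)/2 = 37408.5.
So far: 813692.
Correction k=1: B_{2}/2! · (f^{(1)}(42) − f^{(1)}(9)) = 1/12 · (5292.00 − 243.000) = 420.750.
After k=1: 814113.
Correction k=2: B_{4}/4! · (f^{(3)}(42) − f^{(3)}(9)) = −1/720 · (6.00000 − 6.00000) = 0.00000.
After k=2: 814113.
Correction k=3: B_{6}/6! · (f^{(5)}(42) − f^{(5)}(9)) = 1/30240 · (0.00000 − 0.00000) = 0.00000.

S_3 ≈ 814113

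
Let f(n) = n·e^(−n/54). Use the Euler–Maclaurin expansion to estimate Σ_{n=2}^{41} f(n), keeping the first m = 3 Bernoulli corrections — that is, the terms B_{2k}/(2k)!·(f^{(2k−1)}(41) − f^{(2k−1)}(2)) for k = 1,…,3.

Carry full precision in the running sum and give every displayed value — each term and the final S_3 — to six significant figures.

Integral: ∫_2^41 x·e^(−x/54) dx = 513.142.
Boundary: ½(f(2) + f(41)) = ½(1.92728 + 19.1885) = 10.5579.
Integral + boundary = 523.700.
Order-1 term: 1/12 · (0.112670 − 0.927950) = -0.0679400.
After k=1: 523.632.
Order-2 term: −1/720 · (0.000359635 − 0.000979160) = 8.60452e-07.
After k=2: 523.632.
Order-3 term: 1/30240 · (2.33413e-07 − 5.62446e-07) = -1.08807e-11.

S_3 ≈ 523.632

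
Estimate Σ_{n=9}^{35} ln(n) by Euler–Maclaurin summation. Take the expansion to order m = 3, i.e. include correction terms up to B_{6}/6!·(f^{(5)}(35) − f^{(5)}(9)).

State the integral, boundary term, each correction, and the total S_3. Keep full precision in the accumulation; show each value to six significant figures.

The integral term ∫_9^35 ln(x) dx = 78.6622.
Boundary: ½(f(9) + f(35)) = ½(2.19722 + 3.55535) = 2.87629.
Integral + boundary = 81.5384.
k=1: B_{2}/(2)! × [f^{(1)}(35) − f^{(1)}(9)] = 1/12 × (0.0285714 − 0.111111) = -0.00687831.
Partial sum through k=1: 81.5316.
k=2: B_{4}/(4)! × [f^{(3)}(35) − f^{(3)}(9)] = −1/720 × (4.66472e-05 − 0.00274348) = 3.74561e-06.
Partial sum through k=2: 81.5316.
k=3: B_{6}/(6)! × [f^{(5)}(35) − f^{(5)}(9)] = 1/30240 × (4.56952e-07 − 0.000406442) = -1.34254e-08.

S_3 ≈ 81.5316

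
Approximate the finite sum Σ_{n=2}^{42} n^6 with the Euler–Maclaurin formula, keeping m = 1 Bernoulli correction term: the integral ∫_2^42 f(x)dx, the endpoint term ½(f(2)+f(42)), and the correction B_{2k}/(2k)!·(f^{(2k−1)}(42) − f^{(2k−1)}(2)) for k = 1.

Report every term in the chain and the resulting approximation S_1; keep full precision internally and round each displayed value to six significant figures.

S_1 ≈ 3.57441e+10

∫_2^42 x^6 dx evaluates to 3.29342e+10.
½[f(2) + f(42)] = ½[64.0000 + 5.48903e+09] = 2.74452e+09.
So far: 3.56787e+10.
k=1: B_{2}/(2)! × [f^{(1)}(42) − f^{(1)}(2)] = 1/12 × (7.84147e+08 − 192.000) = 6.53456e+07.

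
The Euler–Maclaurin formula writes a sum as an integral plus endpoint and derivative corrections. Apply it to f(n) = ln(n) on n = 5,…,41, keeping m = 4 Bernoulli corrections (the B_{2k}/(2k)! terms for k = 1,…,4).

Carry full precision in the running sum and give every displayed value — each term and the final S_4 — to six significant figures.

S_4 ≈ 110.856

The integral term ∫_5^41 ln(x) dx = 108.209.
Boundary: ½(f(5) + f(41)) = ½(1.60944 + 3.71357) = 2.66150.
Running total after boundary: 110.871.
Order-1 term: 1/12 · (0.0243902 − 0.200000) = -0.0146341.
Running total after k=1: 110.856.
Order-2 term: −1/720 · (2.90187e-05 − 0.0160000) = 2.21819e-05.
Running total after k=2: 110.856.
Order-3 term: 1/30240 · (2.07153e-07 − 0.00768000) = -2.53961e-07.
Running total after k=3: 110.856.
Order-4 term: −1/1209600 · (3.69697e-09 − 0.00921600) = 7.61904e-09.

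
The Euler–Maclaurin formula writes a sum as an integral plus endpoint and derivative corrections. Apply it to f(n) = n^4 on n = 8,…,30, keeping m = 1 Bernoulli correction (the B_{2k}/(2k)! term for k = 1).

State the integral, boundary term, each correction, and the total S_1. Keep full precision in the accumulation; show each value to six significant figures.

Integral: ∫_8^30 x^4 dx = 4.85345e+06.
Endpoint term: (f(8) + f(30))/2 = (4096.00 + 810000)/2 = 407048.
Running total after boundary: 5.26049e+06.
k=1: B_{2}/(2)! × [f^{(1)}(30) − f^{(1)}(8)] = 1/12 × (108000 − 2048.00) = 8829.33.

S_1 ≈ 5.26932e+06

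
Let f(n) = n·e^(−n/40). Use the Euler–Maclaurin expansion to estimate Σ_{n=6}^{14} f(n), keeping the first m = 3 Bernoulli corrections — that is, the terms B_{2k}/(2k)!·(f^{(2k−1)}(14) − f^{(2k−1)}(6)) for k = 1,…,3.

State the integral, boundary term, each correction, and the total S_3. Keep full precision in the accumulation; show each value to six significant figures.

S_3 ≈ 69.0685

The integral term ∫_6^14 x·e^(−x/40) dx = 61.5764.
½[f(6) + f(14)] = ½[5.16425 + 9.86563] = 7.51494.
Running total after boundary: 69.0913.
Correction k=1: B_{2}/2! · (f^{(1)}(14) − f^{(1)}(6)) = 1/12 · (0.458047 − 0.731602) = -0.0227962.
Running total after k=1: 69.0685.
Correction k=2: B_{4}/4! · (f^{(3)}(14) − f^{(3)}(6)) = −1/720 · (0.00116714 − 0.00153314) = 5.08328e-07.
Running total after k=2: 69.0685.
Correction k=3: B_{6}/6! · (f^{(5)}(14) − f^{(5)}(6)) = 1/30240 · (1.28000e-06 − 1.63064e-06) = -1.15952e-11.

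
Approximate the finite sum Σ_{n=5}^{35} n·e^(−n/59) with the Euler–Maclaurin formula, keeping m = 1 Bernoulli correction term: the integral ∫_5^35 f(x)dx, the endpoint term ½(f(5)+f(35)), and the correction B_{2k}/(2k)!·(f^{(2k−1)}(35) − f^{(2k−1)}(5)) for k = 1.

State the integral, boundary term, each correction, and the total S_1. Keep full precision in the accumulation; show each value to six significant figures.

S_1 ≈ 416.685

Integral: ∫_5^35 x·e^(−x/59) dx = 404.770.
½[f(5) + f(35)] = ½[4.59373 + 19.3391] = 11.9664.
Integral + boundary = 416.736.
Order-1 term: 1/12 · (0.224764 − 0.840886) = -0.0513435.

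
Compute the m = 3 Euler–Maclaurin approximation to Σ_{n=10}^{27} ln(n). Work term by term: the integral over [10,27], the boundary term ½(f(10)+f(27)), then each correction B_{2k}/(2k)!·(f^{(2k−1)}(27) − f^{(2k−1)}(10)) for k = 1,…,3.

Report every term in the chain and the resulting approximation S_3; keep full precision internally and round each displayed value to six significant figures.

S_3 ≈ 51.7557

The integral term ∫_10^27 ln(x) dx = 48.9617.
Boundary: ½(f(10) + f(27)) = ½(2.30259 + 3.29584) = 2.79921.
Integral + boundary = 51.7610.
Order-1 term: 1/12 · (0.0370370 − 0.100000) = -0.00524691.
Partial sum through k=1: 51.7557.
Order-2 term: −1/720 · (0.000101611 − 0.00200000) = 2.63665e-06.
Partial sum through k=2: 51.7557.
Order-3 term: 1/30240 · (1.67260e-06 − 0.000240000) = -7.88120e-09.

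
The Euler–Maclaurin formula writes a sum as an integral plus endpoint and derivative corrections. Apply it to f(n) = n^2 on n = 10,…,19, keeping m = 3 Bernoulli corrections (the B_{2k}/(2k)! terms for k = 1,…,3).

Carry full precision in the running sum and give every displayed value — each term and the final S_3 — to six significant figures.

S_3 ≈ 2185.00

The integral term ∫_10^19 x^2 dx = 1953.00.
Boundary: ½(f(10) + f(19)) = ½(100.000 + 361.000) = 230.500.
Running total after boundary: 2183.50.
k=1: B_{2}/(2)! × [f^{(1)}(19) − f^{(1)}(10)] = 1/12 × (38.0000 − 20.0000) = 1.50000.
Running total after k=1: 2185.00.
k=2: B_{4}/(4)! × [f^{(3)}(19) − f^{(3)}(10)] = −1/720 × (0.00000 − 0.00000) = 0.00000.
Running total after k=2: 2185.00.
k=3: B_{6}/(6)! × [f^{(5)}(19) − f^{(5)}(10)] = 1/30240 × (0.00000 − 0.00000) = 0.00000.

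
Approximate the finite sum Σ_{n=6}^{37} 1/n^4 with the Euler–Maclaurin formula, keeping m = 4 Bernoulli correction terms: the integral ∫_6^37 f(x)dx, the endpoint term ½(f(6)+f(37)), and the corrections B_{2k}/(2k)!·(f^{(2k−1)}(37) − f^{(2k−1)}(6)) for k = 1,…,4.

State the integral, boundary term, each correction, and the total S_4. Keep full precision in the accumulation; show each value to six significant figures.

S_4 ≈ 0.00196499

The integral term ∫_6^37 1/x^4 dx = 0.00153663.
Boundary: ½(f(6) + f(37)) = ½(0.000771605 + 5.33572e-07) = 0.000386069.
So far: 0.00192270.
Order-1 term: 1/12 · (-5.76835e-08 − (-0.000514403)) = 4.28621e-05.
Running total after k=1: 0.00196556.
Order-2 term: −1/720 · (-1.26406e-09 − (-0.000428669)) = -5.95372e-07.
Running total after k=2: 0.00196497.
Order-3 term: 1/30240 · (-5.17075e-11 − (-0.000666819)) = 2.20509e-08.
Running total after k=3: 0.00196499.
Order-4 term: −1/1209600 · (-3.39933e-12 − (-0.00166705)) = -1.37818e-09.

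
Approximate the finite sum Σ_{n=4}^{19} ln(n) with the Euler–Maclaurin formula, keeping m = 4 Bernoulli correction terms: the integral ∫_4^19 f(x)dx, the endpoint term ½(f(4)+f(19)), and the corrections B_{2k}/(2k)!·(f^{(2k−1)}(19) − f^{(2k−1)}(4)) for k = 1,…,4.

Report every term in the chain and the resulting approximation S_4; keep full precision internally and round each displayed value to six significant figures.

∫_4^19 ln(x) dx evaluates to 35.3992.
Endpoint term: (f(4) + f(19))/2 = (1.38629 + 2.94444)/2 = 2.16537.
Integral + boundary = 37.5645.
Order-1 term: 1/12 · (0.0526316 − 0.250000) = -0.0164474.
After k=1: 37.5481.
Order-2 term: −1/720 · (0.000291588 − 0.0312500) = 4.29978e-05.
After k=2: 37.5481.
Order-3 term: 1/30240 · (9.69267e-06 − 0.0234375) = -7.74729e-07.
After k=3: 37.5481.
Order-4 term: −1/1209600 · (8.05485e-07 − 0.0439453) = 3.63298e-08.

S_4 ≈ 37.5481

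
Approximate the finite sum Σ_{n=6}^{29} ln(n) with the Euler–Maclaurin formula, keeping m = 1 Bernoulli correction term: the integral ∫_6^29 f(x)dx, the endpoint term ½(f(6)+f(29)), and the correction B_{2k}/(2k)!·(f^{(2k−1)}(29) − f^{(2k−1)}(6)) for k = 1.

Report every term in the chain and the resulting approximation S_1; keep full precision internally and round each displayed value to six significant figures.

S_1 ≈ 66.4695

∫_6^29 ln(x) dx evaluates to 63.9010.
Boundary: ½(f(6) + f(29)) = ½(1.79176 + 3.36730) = 2.57953.
Running total after boundary: 66.4805.
Correction k=1: B_{2}/2! · (f^{(1)}(29) − f^{(1)}(6)) = 1/12 · (0.0344828 − 0.166667) = -0.0110153.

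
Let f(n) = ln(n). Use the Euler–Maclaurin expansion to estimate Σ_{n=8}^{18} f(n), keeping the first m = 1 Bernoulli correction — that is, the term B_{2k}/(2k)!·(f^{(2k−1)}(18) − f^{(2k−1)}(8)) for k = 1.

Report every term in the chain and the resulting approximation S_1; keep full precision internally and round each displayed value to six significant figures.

∫_8^18 ln(x) dx evaluates to 25.3912.
½[f(8) + f(18)] = ½[2.07944 + 2.89037] = 2.48491.
Integral + boundary = 27.8761.
k=1: B_{2}/(2)! × [f^{(1)}(18) − f^{(1)}(8)] = 1/12 × (0.0555556 − 0.125000) = -0.00578704.

S_1 ≈ 27.8703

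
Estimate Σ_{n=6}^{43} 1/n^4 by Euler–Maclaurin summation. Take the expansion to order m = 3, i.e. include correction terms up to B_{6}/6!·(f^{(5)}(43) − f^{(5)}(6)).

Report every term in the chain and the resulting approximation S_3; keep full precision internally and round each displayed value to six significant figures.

The integral term ∫_6^43 1/x^4 dx = 0.00153902.
Boundary: ½(f(6) + f(43)) = ½(0.000771605 + 2.92500e-07) = 0.000385949.
So far: 0.00192497.
Correction k=1: B_{2}/2! · (f^{(1)}(43) − f^{(1)}(6)) = 1/12 · (-2.72093e-08 − (-0.000514403)) = 4.28647e-05.
After k=1: 0.00196783.
Correction k=2: B_{4}/4! · (f^{(3)}(43) − f^{(3)}(6)) = −1/720 · (-4.41471e-10 − (-0.000428669)) = -5.95374e-07.
After k=2: 0.00196724.
Correction k=3: B_{6}/6! · (f^{(5)}(43) − f^{(5)}(6)) = 1/30240 · (-1.33707e-11 − (-0.000666819)) = 2.20509e-08.

S_3 ≈ 0.00196726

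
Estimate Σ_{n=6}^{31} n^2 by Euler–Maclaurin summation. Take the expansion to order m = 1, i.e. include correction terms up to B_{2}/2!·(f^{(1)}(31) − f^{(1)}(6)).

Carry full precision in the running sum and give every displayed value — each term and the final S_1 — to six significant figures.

S_1 ≈ 10361.0

Integral: ∫_6^31 x^2 dx = 9858.33.
½[f(6) + f(31)] = ½[36.0000 + 961.000] = 498.500.
So far: 10356.8.
k=1: B_{2}/(2)! × [f^{(1)}(31) − f^{(1)}(6)] = 1/12 × (62.0000 − 12.0000) = 4.16667.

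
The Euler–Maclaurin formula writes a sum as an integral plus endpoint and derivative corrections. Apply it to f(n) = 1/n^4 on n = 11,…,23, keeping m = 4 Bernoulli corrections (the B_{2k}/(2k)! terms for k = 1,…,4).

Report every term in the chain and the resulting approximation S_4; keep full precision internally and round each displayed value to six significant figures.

S_4 ≈ 0.000260989

The integral term ∫_11^23 1/x^4 dx = 0.000223042.
½[f(11) + f(23)] = ½[6.83013e-05 + 3.57346e-06] = 3.59374e-05.
Running total after boundary: 0.000258979.
Order-1 term: 1/12 · (-6.21471e-07 − (-2.48369e-05)) = 2.01795e-06.
Partial sum through k=1: 0.000260997.
Order-2 term: −1/720 · (-3.52441e-08 − (-6.15790e-06)) = -8.50369e-09.
Partial sum through k=2: 0.000260989.
Order-3 term: 1/30240 · (-3.73094e-09 − (-2.84994e-06)) = 9.41205e-11.
Partial sum through k=3: 0.000260989.
Order-4 term: −1/1209600 · (-6.34754e-10 − (-2.11979e-06)) = -1.75194e-12.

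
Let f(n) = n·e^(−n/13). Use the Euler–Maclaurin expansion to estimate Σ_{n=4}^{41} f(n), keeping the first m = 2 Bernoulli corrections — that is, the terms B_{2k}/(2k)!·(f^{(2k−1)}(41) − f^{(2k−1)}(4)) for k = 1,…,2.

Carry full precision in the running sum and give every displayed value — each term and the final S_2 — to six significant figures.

S_2 ≈ 134.795

∫_4^41 x·e^(−x/13) dx evaluates to 132.500.
Endpoint term: (f(4) + f(41))/2 = (2.94057 + 1.75019)/2 = 2.34538.
Integral + boundary = 134.845.
k=1: B_{2}/(2)! × [f^{(1)}(41) − f^{(1)}(4)] = 1/12 × (-0.0919426 − 0.508944) = -0.0500739.
After k=1: 134.795.
k=2: B_{4}/(4)! × [f^{(3)}(41) − f^{(3)}(4)] = −1/720 × (-3.88599e-05 − 0.0117114) = 1.63198e-05.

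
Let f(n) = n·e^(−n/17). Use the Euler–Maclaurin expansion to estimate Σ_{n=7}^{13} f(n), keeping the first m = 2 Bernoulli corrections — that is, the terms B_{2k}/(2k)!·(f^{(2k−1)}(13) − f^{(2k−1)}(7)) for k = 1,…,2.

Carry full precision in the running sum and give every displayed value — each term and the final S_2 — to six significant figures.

S_2 ≈ 38.2227

∫_7^13 x·e^(−x/17) dx evaluates to 32.9018.
Boundary: ½(f(7) + f(13)) = ½(4.63736 + 6.05112) = 5.34424.
Integral + boundary = 38.2460.
Correction k=1: B_{2}/2! · (f^{(1)}(13) − f^{(1)}(7)) = 1/12 · (0.109523 − 0.389694) = -0.0233476.
Running total after k=1: 38.2227.
Correction k=2: B_{4}/4! · (f^{(3)}(13) − f^{(3)}(7)) = −1/720 · (0.00360022 − 0.00593306) = 3.24005e-06.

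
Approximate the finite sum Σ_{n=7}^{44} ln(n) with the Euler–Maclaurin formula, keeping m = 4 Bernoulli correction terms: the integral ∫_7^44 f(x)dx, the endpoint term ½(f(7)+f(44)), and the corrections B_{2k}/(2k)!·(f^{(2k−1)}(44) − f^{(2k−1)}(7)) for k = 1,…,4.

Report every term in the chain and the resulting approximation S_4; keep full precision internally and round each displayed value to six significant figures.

S_4 ≈ 118.738

Integral: ∫_7^44 ln(x) dx = 115.883.
Endpoint term: (f(7) + f(44))/2 = (1.94591 + 3.78419)/2 = 2.86505.
So far: 118.748.
k=1: B_{2}/(2)! × [f^{(1)}(44) − f^{(1)}(7)] = 1/12 × (0.0227273 − 0.142857) = -0.0100108.
Partial sum through k=1: 118.738.
k=2: B_{4}/(4)! × [f^{(3)}(44) − f^{(3)}(7)] = −1/720 × (2.34786e-05 − 0.00583090) = 8.06587e-06.
Partial sum through k=2: 118.738.
k=3: B_{6}/(6)! × [f^{(5)}(44) − f^{(5)}(7)] = 1/30240 × (1.45528e-07 − 0.00142798) = -4.72166e-08.
Partial sum through k=3: 118.738.
k=4: B_{8}/(8)! × [f^{(7)}(44) − f^{(7)}(7)] = −1/1209600 × (2.25509e-09 − 0.000874271) = 7.22775e-10.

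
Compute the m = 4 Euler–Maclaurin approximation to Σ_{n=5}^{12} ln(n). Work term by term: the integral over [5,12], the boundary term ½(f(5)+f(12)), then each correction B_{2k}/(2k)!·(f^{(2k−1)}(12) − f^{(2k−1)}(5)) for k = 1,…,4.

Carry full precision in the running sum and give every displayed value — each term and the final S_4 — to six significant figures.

The integral term ∫_5^12 ln(x) dx = 14.7717.
½[f(5) + f(12)] = ½[1.60944 + 2.48491] = 2.04717.
Running total after boundary: 16.8189.
Order-1 term: 1/12 · (0.0833333 − 0.200000) = -0.00972222.
Partial sum through k=1: 16.8091.
Order-2 term: −1/720 · (0.00115741 − 0.0160000) = 2.06147e-05.
Partial sum through k=2: 16.8092.
Order-3 term: 1/30240 · (9.64506e-05 − 0.00768000) = -2.50779e-07.
Partial sum through k=3: 16.8092.
Order-4 term: −1/1209600 · (2.00939e-05 − 0.00921600) = 7.60244e-09.

S_4 ≈ 16.8092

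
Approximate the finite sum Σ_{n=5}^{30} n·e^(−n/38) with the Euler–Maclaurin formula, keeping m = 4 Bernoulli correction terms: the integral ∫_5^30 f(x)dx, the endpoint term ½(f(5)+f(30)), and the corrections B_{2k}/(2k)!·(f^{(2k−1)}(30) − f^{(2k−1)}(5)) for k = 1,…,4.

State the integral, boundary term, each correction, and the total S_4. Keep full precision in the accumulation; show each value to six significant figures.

S_4 ≈ 268.139

∫_5^30 x·e^(−x/38) dx evaluates to 259.192.
Boundary: ½(f(5) + f(30)) = ½(4.38355 + 13.6225) = 9.00303.
So far: 268.195.
Order-1 term: 1/12 · (0.0955966 − 0.761353) = -0.0554797.
Running total after k=1: 268.139.
Order-2 term: −1/720 · (0.000695127 − 0.00174153) = 1.45334e-06.
Running total after k=2: 268.139.
Order-3 term: 1/30240 · (9.16934e-07 − 2.04696e-06) = -3.73687e-11.
Running total after k=3: 268.139.
Order-4 term: −1/1209600 · (9.36619e-10 − 1.99991e-09) = 8.79047e-16.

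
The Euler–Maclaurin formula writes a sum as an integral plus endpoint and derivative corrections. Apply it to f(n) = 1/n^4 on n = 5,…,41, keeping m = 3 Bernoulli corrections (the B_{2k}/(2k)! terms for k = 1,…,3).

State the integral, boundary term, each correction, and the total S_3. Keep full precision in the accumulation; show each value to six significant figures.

S_3 ≈ 0.00356665

The integral term ∫_5^41 1/x^4 dx = 0.00266183.
½[f(5) + f(41)] = ½[0.00160000 + 3.53887e-07] = 0.000800177.
Integral + boundary = 0.00346201.
Correction k=1: B_{2}/2! · (f^{(1)}(41) − f^{(1)}(5)) = 1/12 · (-3.45256e-08 − (-0.00128000)) = 0.000106664.
Partial sum through k=1: 0.00356867.
Correction k=2: B_{4}/4! · (f^{(3)}(41) − f^{(3)}(5)) = −1/720 · (-6.16161e-10 − (-0.00153600)) = -2.13333e-06.
Partial sum through k=2: 0.00356654.
Correction k=3: B_{6}/6! · (f^{(5)}(41) − f^{(5)}(5)) = 1/30240 · (-2.05265e-11 − (-0.00344064)) = 1.13778e-07.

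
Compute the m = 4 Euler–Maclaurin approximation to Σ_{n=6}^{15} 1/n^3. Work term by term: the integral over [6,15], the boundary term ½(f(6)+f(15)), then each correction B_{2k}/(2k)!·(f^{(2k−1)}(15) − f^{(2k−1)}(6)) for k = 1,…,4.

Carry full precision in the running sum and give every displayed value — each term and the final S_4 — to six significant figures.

∫_6^15 1/x^3 dx evaluates to 0.0116667.
Endpoint term: (f(6) + f(15))/2 = (0.00462963 + 0.000296296)/2 = 0.00246296.
So far: 0.0141296.
Correction k=1: B_{2}/2! · (f^{(1)}(15) − f^{(1)}(6)) = 1/12 · (-5.92593e-05 − (-0.00231481)) = 0.000187963.
After k=1: 0.0143176.
Correction k=2: B_{4}/4! · (f^{(3)}(15) − f^{(3)}(6)) = −1/720 · (-5.26749e-06 − (-0.00128601)) = -1.77881e-06.
After k=2: 0.0143158.
Correction k=3: B_{6}/6! · (f^{(5)}(15) − f^{(5)}(6)) = 1/30240 · (-9.83265e-07 − (-0.00150034)) = 4.95820e-08.
After k=3: 0.0143159.
Correction k=4: B_{8}/8! · (f^{(7)}(15) − f^{(7)}(6)) = −1/1209600 · (-3.14645e-07 − (-0.00300069)) = -2.48047e-09.

S_4 ≈ 0.0143159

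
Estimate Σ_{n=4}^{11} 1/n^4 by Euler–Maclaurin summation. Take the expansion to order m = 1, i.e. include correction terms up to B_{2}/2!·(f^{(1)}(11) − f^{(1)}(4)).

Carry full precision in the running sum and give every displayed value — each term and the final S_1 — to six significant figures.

Integral: ∫_4^11 1/x^4 dx = 0.00495790.
½[f(4) + f(11)] = ½[0.00390625 + 6.83013e-05] = 0.00198728.
Integral + boundary = 0.00694517.
k=1: B_{2}/(2)! × [f^{(1)}(11) − f^{(1)}(4)] = 1/12 × (-2.48369e-05 − (-0.00390625)) = 0.000323451.

S_1 ≈ 0.00726862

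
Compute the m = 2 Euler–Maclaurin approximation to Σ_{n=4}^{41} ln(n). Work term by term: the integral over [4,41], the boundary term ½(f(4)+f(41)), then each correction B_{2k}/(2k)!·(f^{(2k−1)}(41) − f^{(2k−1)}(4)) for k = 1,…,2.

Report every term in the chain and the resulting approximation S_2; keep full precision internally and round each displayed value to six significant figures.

S_2 ≈ 112.242

Integral: ∫_4^41 ln(x) dx = 109.711.
Endpoint term: (f(4) + f(41))/2 = (1.38629 + 3.71357)/2 = 2.54993.
Integral + boundary = 112.261.
Order-1 term: 1/12 · (0.0243902 − 0.250000) = -0.0188008.
Partial sum through k=1: 112.242.
Order-2 term: −1/720 · (2.90187e-05 − 0.0312500) = 4.33625e-05.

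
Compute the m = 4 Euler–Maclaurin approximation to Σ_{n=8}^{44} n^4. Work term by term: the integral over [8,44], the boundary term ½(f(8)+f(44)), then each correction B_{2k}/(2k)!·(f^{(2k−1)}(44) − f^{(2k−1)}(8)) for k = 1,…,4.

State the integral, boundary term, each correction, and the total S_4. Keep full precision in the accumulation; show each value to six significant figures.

∫_8^44 x^4 dx evaluates to 3.29767e+07.
Boundary: ½(f(8) + f(44)) = ½(4096.00 + 3.74810e+06) = 1.87610e+06.
So far: 3.48528e+07.
Order-1 term: 1/12 · (340736 − 2048.00) = 28224.0.
Running total after k=1: 3.48810e+07.
Order-2 term: −1/720 · (1056.00 − 192.000) = -1.20000.
Running total after k=2: 3.48810e+07.
Order-3 term: 1/30240 · (0.00000 − 0.00000) = 0.00000.
Running total after k=3: 3.48810e+07.
Order-4 term: −1/1209600 · (0.00000 − 0.00000) = 0.00000.

S_4 ≈ 3.48810e+07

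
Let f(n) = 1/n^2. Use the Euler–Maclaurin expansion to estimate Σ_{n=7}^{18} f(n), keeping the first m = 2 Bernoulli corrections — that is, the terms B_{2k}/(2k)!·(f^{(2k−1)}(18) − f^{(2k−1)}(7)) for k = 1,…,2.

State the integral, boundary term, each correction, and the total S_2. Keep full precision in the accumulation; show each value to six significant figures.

∫_7^18 1/x^2 dx evaluates to 0.0873016.
½[f(7) + f(18)] = ½[0.0204082 + 0.00308642] = 0.0117473.
Running total after boundary: 0.0990489.
Order-1 term: 1/12 · (-0.000342936 − (-0.00583090)) = 0.000457331.
After k=1: 0.0995062.
Order-2 term: −1/720 · (-1.27013e-05 − (-0.00142798)) = -1.96566e-06.

S_2 ≈ 0.0995042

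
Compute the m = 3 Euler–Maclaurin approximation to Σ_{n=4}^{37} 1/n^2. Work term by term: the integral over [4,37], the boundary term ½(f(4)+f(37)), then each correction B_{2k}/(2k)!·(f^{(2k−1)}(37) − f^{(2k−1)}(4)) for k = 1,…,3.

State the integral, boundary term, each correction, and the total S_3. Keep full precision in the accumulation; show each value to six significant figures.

The integral term ∫_4^37 1/x^2 dx = 0.222973.
Boundary: ½(f(4) + f(37)) = ½(0.0625000 + 0.000730460) = 0.0316152.
Running total after boundary: 0.254588.
k=1: B_{2}/(2)! × [f^{(1)}(37) − f^{(1)}(4)] = 1/12 × (-3.94843e-05 − (-0.0312500)) = 0.00260088.
Running total after k=1: 0.257189.
k=2: B_{4}/(4)! × [f^{(3)}(37) − f^{(3)}(4)] = −1/720 × (-3.46101e-07 − (-0.0234375)) = -3.25516e-05.
Running total after k=2: 0.257157.
k=3: B_{6}/(6)! × [f^{(5)}(37) − f^{(5)}(4)] = 1/30240 × (-7.58439e-09 − (-0.0439453)) = 1.45322e-06.

S_3 ≈ 0.257158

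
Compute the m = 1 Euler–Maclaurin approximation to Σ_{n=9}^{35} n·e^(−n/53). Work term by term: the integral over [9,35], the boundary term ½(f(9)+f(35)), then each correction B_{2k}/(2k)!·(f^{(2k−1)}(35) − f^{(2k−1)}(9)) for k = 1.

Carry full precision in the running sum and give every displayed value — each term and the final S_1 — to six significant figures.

∫_9^35 x·e^(−x/53) dx evaluates to 363.121.
Boundary: ½(f(9) + f(35)) = ½(7.59442 + 18.0830) = 12.8387.
Running total after boundary: 375.959.
k=1: B_{2}/(2)! × [f^{(1)}(35) − f^{(1)}(9)] = 1/12 × (0.175468 − 0.700533) = -0.0437554.

S_1 ≈ 375.916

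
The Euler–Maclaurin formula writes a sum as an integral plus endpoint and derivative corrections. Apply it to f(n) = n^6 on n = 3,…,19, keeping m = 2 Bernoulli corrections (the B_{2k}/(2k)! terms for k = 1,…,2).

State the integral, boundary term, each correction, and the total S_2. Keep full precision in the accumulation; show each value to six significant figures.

Integral: ∫_3^19 x^6 dx = 1.27696e+08.
½[f(3) + f(19)] = ½[729.000 + 4.70459e+07] = 2.35233e+07.
Running total after boundary: 1.51219e+08.
k=1: B_{2}/(2)! × [f^{(1)}(19) − f^{(1)}(3)] = 1/12 × (1.48566e+07 − 1458.00) = 1.23793e+06.
Partial sum through k=1: 1.52457e+08.
k=2: B_{4}/(4)! × [f^{(3)}(19) − f^{(3)}(3)] = −1/720 × (823080 − 3240.00) = -1138.67.

S_2 ≈ 1.52456e+08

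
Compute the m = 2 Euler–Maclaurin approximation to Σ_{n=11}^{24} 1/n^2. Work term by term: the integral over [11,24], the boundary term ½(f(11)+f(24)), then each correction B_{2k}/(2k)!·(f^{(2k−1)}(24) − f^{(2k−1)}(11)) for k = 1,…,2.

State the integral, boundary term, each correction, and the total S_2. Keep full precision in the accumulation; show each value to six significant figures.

S_2 ≈ 0.0543557

Integral: ∫_11^24 1/x^2 dx = 0.0492424.
½[f(11) + f(24)] = ½[0.00826446 + 0.00173611] = 0.00500029.
Running total after boundary: 0.0542427.
Order-1 term: 1/12 · (-0.000144676 − (-0.00150263)) = 0.000113163.
Running total after k=1: 0.0543559.
Order-2 term: −1/720 · (-3.01408e-06 − (-0.000149021)) = -2.02788e-07.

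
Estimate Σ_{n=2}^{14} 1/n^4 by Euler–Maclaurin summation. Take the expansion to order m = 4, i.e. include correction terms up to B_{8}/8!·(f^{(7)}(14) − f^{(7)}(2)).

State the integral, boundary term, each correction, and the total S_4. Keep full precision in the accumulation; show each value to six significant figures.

The integral term ∫_2^14 1/x^4 dx = 0.0415452.
½[f(2) + f(14)] = ½[0.0625000 + 2.60308e-05] = 0.0312630.
So far: 0.0728082.
Order-1 term: 1/12 · (-7.43738e-06 − (-0.125000)) = 0.0104160.
Partial sum through k=1: 0.0832243.
Order-2 term: −1/720 · (-1.13837e-06 − (-0.937500)) = -0.00130208.
Partial sum through k=2: 0.0819222.
Order-3 term: 1/30240 · (-3.25250e-07 − (-13.1250)) = 0.000434028.
Partial sum through k=3: 0.0823562.
Order-4 term: −1/1209600 · (-1.49349e-07 − (-295.312)) = -0.000244141.

S_4 ≈ 0.0821121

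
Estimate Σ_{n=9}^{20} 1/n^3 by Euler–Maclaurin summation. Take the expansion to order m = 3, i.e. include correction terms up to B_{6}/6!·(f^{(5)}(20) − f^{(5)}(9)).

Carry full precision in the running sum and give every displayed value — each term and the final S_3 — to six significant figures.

Integral: ∫_9^20 1/x^3 dx = 0.00492284.
Endpoint term: (f(9) + f(20))/2 = (0.00137174 + 0.000125000)/2 = 0.000748371.
Integral + boundary = 0.00567121.
Correction k=1: B_{2}/2! · (f^{(1)}(20) − f^{(1)}(9)) = 1/12 · (-1.87500e-05 − (-0.000457247)) = 3.65414e-05.
Partial sum through k=1: 0.00570775.
Correction k=2: B_{4}/4! · (f^{(3)}(20) − f^{(3)}(9)) = −1/720 · (-9.37500e-07 − (-0.000112901)) = -1.55504e-07.
Partial sum through k=2: 0.00570760.
Correction k=3: B_{6}/6! · (f^{(5)}(20) − f^{(5)}(9)) = 1/30240 · (-9.84375e-08 − (-5.85410e-05)) = 1.93263e-09.

S_3 ≈ 0.00570760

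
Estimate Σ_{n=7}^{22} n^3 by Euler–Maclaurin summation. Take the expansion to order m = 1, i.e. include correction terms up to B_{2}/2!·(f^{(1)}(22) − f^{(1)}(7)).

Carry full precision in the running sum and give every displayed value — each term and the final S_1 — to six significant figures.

S_1 ≈ 63568.0

Integral: ∫_7^22 x^3 dx = 57963.8.
½[f(7) + f(22)] = ½[343.000 + 10648.0] = 5495.50.
So far: 63459.2.
k=1: B_{2}/(2)! × [f^{(1)}(22) − f^{(1)}(7)] = 1/12 × (1452.00 − 147.000) = 108.750.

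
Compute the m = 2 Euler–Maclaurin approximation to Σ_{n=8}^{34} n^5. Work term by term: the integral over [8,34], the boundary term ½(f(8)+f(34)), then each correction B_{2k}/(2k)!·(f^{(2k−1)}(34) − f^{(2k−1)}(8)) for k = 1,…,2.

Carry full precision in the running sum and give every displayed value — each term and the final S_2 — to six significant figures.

S_2 ≈ 2.80713e+08

∫_8^34 x^5 dx evaluates to 2.57424e+08.
Endpoint term: (f(8) + f(34))/2 = (32768.0 + 4.54354e+07)/2 = 2.27341e+07.
Integral + boundary = 2.80158e+08.
k=1: B_{2}/(2)! × [f^{(1)}(34) − f^{(1)}(8)] = 1/12 × (6.68168e+06 − 20480.0) = 555100.
Running total after k=1: 2.80713e+08.
k=2: B_{4}/(4)! × [f^{(3)}(34) − f^{(3)}(8)] = −1/720 × (69360.0 − 3840.00) = -91.0000.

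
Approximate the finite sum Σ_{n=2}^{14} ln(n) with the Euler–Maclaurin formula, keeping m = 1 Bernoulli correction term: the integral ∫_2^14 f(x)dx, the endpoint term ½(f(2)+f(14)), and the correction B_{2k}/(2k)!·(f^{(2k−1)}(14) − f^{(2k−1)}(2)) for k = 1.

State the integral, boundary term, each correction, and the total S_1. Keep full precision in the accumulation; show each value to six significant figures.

Integral: ∫_2^14 ln(x) dx = 23.5605.
Endpoint term: (f(2) + f(14))/2 = (0.693147 + 2.63906)/2 = 1.66610.
So far: 25.2266.
Correction k=1: B_{2}/2! · (f^{(1)}(14) − f^{(1)}(2)) = 1/12 · (0.0714286 − 0.500000) = -0.0357143.

S_1 ≈ 25.1909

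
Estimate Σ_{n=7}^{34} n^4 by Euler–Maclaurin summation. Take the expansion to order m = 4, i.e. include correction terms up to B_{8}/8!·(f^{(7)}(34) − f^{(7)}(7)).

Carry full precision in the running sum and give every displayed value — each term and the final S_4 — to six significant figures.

∫_7^34 x^4 dx evaluates to 9.08372e+06.
½[f(7) + f(34)] = ½[2401.00 + 1.33634e+06] = 669368.
So far: 9.75309e+06.
Order-1 term: 1/12 · (157216 − 1372.00) = 12987.0.
After k=1: 9.76608e+06.
Order-2 term: −1/720 · (816.000 − 168.000) = -0.900000.
After k=2: 9.76608e+06.
Order-3 term: 1/30240 · (0.00000 − 0.00000) = 0.00000.
After k=3: 9.76608e+06.
Order-4 term: −1/1209600 · (0.00000 − 0.00000) = 0.00000.

S_4 ≈ 9.76608e+06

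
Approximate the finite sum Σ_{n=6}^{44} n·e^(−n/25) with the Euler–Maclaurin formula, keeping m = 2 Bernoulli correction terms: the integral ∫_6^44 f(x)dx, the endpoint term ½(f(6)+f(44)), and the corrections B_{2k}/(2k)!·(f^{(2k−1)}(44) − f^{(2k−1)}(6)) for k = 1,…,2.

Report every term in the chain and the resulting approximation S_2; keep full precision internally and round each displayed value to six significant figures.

S_2 ≈ 318.943

Integral: ∫_6^44 x·e^(−x/25) dx = 312.859.
½[f(6) + f(44)] = ½[4.71977 + 7.56997] = 6.14487.
Integral + boundary = 319.004.
Correction k=1: B_{2}/2! · (f^{(1)}(44) − f^{(1)}(6)) = 1/12 · (-0.130754 − 0.597837) = -0.0607159.
After k=1: 318.943.
Correction k=2: B_{4}/4! · (f^{(3)}(44) − f^{(3)}(6)) = −1/720 · (0.000341337 − 0.00347375) = 4.35057e-06.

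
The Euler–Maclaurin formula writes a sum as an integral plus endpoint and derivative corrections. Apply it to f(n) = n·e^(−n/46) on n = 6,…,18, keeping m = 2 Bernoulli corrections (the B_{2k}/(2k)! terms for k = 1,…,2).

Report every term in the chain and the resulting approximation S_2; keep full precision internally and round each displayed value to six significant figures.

∫_6^18 x·e^(−x/46) dx evaluates to 108.834.
Endpoint term: (f(6) + f(18))/2 = (5.26628 + 12.1711)/2 = 8.71871.
Integral + boundary = 117.553.
k=1: B_{2}/(2)! × [f^{(1)}(18) − f^{(1)}(6)] = 1/12 × (0.411584 − 0.763229) = -0.0293037.
After k=1: 117.523.
k=2: B_{4}/(4)! × [f^{(3)}(18) − f^{(3)}(6)] = −1/720 × (0.000833617 − 0.00119029) = 4.95382e-07.

S_2 ≈ 117.523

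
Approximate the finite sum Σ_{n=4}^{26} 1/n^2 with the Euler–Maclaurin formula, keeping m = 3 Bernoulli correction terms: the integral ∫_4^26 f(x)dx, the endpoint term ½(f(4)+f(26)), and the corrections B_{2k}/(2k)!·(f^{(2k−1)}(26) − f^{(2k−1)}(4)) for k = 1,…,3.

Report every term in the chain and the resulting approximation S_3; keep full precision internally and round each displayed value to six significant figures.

∫_4^26 1/x^2 dx evaluates to 0.211538.
½[f(4) + f(26)] = ½[0.0625000 + 0.00147929] = 0.0319896.
So far: 0.243528.
Order-1 term: 1/12 · (-0.000113792 − (-0.0312500)) = 0.00259468.
After k=1: 0.246123.
Order-2 term: −1/720 · (-2.01997e-06 − (-0.0234375)) = -3.25493e-05.
After k=2: 0.246090.
Order-3 term: 1/30240 · (-8.96436e-08 − (-0.0439453)) = 1.45322e-06.

S_3 ≈ 0.246092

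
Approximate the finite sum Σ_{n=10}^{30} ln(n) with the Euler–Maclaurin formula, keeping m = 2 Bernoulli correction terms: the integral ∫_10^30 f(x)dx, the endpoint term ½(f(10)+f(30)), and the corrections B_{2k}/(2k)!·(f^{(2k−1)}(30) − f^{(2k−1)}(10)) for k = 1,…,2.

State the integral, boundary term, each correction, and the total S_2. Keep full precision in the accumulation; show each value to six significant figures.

Integral: ∫_10^30 ln(x) dx = 59.0101.
Endpoint term: (f(10) + f(30))/2 = (2.30259 + 3.40120)/2 = 2.85189.
So far: 61.8620.
Order-1 term: 1/12 · (0.0333333 − 0.100000) = -0.00555556.
Partial sum through k=1: 61.8564.
Order-2 term: −1/720 · (7.40741e-05 − 0.00200000) = 2.67490e-06.

S_2 ≈ 61.8564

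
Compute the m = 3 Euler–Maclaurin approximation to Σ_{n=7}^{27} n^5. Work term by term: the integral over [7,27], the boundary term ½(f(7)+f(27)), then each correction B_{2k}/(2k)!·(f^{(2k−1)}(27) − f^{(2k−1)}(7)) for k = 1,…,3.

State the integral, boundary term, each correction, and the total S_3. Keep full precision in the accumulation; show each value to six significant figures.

S_3 ≈ 7.19537e+07

∫_7^27 x^5 dx evaluates to 6.45505e+07.
Endpoint term: (f(7) + f(27))/2 = (16807.0 + 1.43489e+07)/2 = 7.18286e+06.
Running total after boundary: 7.17333e+07.
Order-1 term: 1/12 · (2.65720e+06 − 12005.0) = 220433.
Running total after k=1: 7.19538e+07.
Order-2 term: −1/720 · (43740.0 − 2940.00) = -56.6667.
Running total after k=2: 7.19537e+07.
Order-3 term: 1/30240 · (120.000 − 120.000) = 0.00000.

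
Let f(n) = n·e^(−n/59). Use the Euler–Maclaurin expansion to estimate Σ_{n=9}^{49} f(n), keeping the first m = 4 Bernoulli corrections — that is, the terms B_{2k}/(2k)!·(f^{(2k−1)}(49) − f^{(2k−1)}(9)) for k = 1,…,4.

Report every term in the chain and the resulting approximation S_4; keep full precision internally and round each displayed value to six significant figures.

Integral: ∫_9^49 x·e^(−x/59) dx = 667.299.
Boundary: ½(f(9) + f(49)) = ½(7.72670 + 21.3556) = 14.5411.
Integral + boundary = 681.840.
k=1: B_{2}/(2)! × [f^{(1)}(49) − f^{(1)}(9)] = 1/12 × (0.0738691 − 0.727561) = -0.0544744.
Partial sum through k=1: 681.785.
k=2: B_{4}/(4)! × [f^{(3)}(49) − f^{(3)}(9)] = −1/720 × (0.000271624 − 0.000702271) = 5.98121e-07.
Partial sum through k=2: 681.785.
k=3: B_{6}/(6)! × [f^{(5)}(49) − f^{(5)}(9)] = 1/30240 × (1.49965e-07 − 3.43445e-07) = -6.39816e-12.
Partial sum through k=3: 681.785.
k=4: B_{8}/(8)! × [f^{(7)}(49) − f^{(7)}(9)] = −1/1209600 × (6.37459e-11 − 1.39370e-10) = 6.25199e-17.

S_4 ≈ 681.785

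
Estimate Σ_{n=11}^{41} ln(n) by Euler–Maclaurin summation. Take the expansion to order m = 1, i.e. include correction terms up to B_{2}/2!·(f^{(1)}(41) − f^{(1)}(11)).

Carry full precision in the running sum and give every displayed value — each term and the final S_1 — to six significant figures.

S_1 ≈ 98.9298

The integral term ∫_11^41 ln(x) dx = 95.8796.
Endpoint term: (f(11) + f(41))/2 = (2.39790 + 3.71357)/2 = 3.05573.
So far: 98.9353.
Order-1 term: 1/12 · (0.0243902 − 0.0909091) = -0.00554324.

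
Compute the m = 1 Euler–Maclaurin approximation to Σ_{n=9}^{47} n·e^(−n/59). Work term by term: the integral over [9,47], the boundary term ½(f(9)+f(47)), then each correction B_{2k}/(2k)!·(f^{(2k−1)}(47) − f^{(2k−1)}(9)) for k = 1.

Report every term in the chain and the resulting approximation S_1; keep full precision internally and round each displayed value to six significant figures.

The integral term ∫_9^47 x·e^(−x/59) dx = 624.747.
½[f(9) + f(47)] = ½[7.72670 + 21.1902] = 14.4584.
So far: 639.205.
Correction k=1: B_{2}/2! · (f^{(1)}(47) − f^{(1)}(9)) = 1/12 · (0.0916993 − 0.727561) = -0.0529885.

S_1 ≈ 639.152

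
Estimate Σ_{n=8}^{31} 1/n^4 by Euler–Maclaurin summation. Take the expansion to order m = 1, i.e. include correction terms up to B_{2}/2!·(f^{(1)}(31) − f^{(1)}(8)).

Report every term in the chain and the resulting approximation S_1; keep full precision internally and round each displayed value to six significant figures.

S_1 ≈ 0.000772625

∫_8^31 1/x^4 dx evaluates to 0.000639853.
Boundary: ½(f(8) + f(31)) = ½(0.000244141 + 1.08281e-06) = 0.000122612.
So far: 0.000762464.
Order-1 term: 1/12 · (-1.39718e-07 − (-0.000122070)) = 1.01609e-05.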